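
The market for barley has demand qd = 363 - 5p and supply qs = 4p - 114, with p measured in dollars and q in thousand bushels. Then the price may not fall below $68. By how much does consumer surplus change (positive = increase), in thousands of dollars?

-907.5

In a free market, 363 - 5p = 4p - 114 gives the equilibrium p* = 53, q* = 98.
The floor of 68 is above the equilibrium price 53, so it binds.
At p = 68: qd = 363 - 5·68 = 23 and qs = 4·68 - 114 = 158.
Consumer surplus without the control is ½ · (72.6 - 53) · 98 = 960.4.
With the floor, consumers buy 23 units at 68, so CS = ½ · (72.6 - 68) · 23 = 52.9.
Change in consumer surplus = 52.9 - 960.4 = -907.5.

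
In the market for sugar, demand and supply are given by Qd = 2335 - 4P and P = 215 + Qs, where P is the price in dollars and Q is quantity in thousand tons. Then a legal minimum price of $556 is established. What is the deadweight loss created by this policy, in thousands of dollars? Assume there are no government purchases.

21160

Rearranging supply gives Qs = P - 215. In a free market, 2335 - 4P = P - 215 gives the equilibrium P* = 510, Q* = 295.
Because the floor (556) lies above the market-clearing price, it is binding.
At P = 556: Qd = 2335 - 4·556 = 111 and Qs = 556 - 215 = 341.
Quantity traded falls to 111. At Q = 111 the demand price is (2335 - 111)/4 = 556 and the supply price is 215 + 111 = 326.
Deadweight loss = ½ · (556 - 326) · (295 - 111) = ½ · 230 · 184 = 21160.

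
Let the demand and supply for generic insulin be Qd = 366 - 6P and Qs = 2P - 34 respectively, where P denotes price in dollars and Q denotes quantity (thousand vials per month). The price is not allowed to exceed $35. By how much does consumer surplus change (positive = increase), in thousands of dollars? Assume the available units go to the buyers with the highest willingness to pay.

465

Without the control the market clears where 366 - 6P = 2P - 34, i.e. P* = 50 and Q* = 66.
Since 35 < 50, the ceiling is binding.
At P = 35: Qd = 366 - 6·35 = 156 and Qs = 2·35 - 34 = 36.
Consumer surplus without the control is ½ · (61 - 50) · 66 = 363.
With the ceiling, 36 units are sold at 35 (assume they go to the highest-value buyers). The demand price at Q = 36 is 55, so CS = ½ · [(61 - 35) + (55 - 35)] · 36 = 828.
Change in consumer surplus = 828 - 363 = 465.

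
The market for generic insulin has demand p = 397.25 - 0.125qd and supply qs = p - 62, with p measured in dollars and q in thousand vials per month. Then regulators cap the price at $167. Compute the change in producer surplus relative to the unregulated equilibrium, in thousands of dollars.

-38889.5

Rearranging demand gives qd = 3178 - 8p. Equilibrium: 3178 - 8p = p - 62, so 3240 = 9p and p* = 360, q* = 298.
Because the ceiling (167) lies below the market-clearing price, it is binding.
At p = 167: qd = 3178 - 8·167 = 1842 and qs = 167 - 62 = 105.
Producer surplus without the control is ½ · (360 - 62) · 298 = 44402.
With the ceiling, producers sell 105 units at 167, so PS = ½ · (167 - 62) · 105 = 5512.5.
Change in producer surplus = 5512.5 - 44402 = -38889.5.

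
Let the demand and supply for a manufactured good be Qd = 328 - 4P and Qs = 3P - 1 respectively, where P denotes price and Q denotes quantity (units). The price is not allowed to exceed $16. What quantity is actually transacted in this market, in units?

47

Equilibrium: 328 - 4P = 3P - 1, so 329 = 7P and P* = 47, Q* = 140.
Because the ceiling (16) lies below the market-clearing price, it is binding.
At P = 16: Qd = 328 - 4·16 = 264 and Qs = 3·16 - 1 = 47.
The quantity actually transacted is the short side, supply: 47.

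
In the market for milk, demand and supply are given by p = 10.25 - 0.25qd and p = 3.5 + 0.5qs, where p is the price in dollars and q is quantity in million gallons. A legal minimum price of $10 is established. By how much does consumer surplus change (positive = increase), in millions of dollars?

-10

Rearranging demand gives qd = 41 - 4p; rearranging supply gives qs = 2p - 7. Equilibrium: 41 - 4p = 2p - 7, so 48 = 6p and p* = 8, q* = 9.
The floor of 10 is above the equilibrium price 8, so it binds.
At p = 10: qd = 41 - 4·10 = 1 and qs = 2·10 - 7 = 13.
Consumer surplus without the control is ½ · (10.25 - 8) · 9 = 10.125.
With the floor, consumers buy 1 units at 10, so CS = ½ · (10.25 - 10) · 1 = 0.125.
Change in consumer surplus = 0.125 - 10.125 = -10.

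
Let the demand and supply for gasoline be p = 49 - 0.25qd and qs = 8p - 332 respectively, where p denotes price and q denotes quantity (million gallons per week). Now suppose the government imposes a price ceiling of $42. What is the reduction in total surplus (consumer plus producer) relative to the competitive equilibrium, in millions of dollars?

Rearranging demand gives qd = 196 - 4p. In a free market, 196 - 4p = 8p - 332 gives the equilibrium p* = 44, q* = 20.
Since 42 < 44, the ceiling is binding.
At p = 42: qd = 196 - 4·42 = 28 and qs = 8·42 - 332 = 4.
Quantity traded falls to 4. At q = 4 the demand price is (196 - 4)/4 = 48 and the supply price is (332 + 4)/8 = 42.
Deadweight loss = ½ · (48 - 42) · (20 - 4) = ½ · 6 · 16 = 48.

48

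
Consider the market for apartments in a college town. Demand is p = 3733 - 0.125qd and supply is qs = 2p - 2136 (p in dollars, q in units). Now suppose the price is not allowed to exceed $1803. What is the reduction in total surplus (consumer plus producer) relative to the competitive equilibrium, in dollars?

2439511.25

Rearranging demand gives qd = 29864 - 8p. Equilibrium: 29864 - 8p = 2p - 2136, so 32000 = 10p and p* = 3200, q* = 4264.
Because the ceiling (1803) lies below the market-clearing price, it is binding.
At p = 1803: qd = 29864 - 8·1803 = 15440 and qs = 2·1803 - 2136 = 1470.
Quantity traded falls to 1470. At q = 1470 the demand price is (29864 - 1470)/8 = 3549.25 and the supply price is (2136 + 1470)/2 = 1803.
Deadweight loss = ½ · (3549.25 - 1803) · (4264 - 1470) = ½ · 1746.25 · 2794 = 2439511.25.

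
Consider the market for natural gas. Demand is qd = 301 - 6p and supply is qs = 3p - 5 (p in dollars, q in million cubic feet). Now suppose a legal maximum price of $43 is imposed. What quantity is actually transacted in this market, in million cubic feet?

Without the control the market clears where 301 - 6p = 3p - 5, i.e. p* = 34 and q* = 97.
The ceiling of 43 is above the equilibrium price 34, so it is not binding; the market clears at p* = 34, q* = 97.

97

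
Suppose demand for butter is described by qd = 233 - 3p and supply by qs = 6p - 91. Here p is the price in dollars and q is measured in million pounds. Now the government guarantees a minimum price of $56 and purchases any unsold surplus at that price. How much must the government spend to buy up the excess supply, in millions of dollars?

Without the control the market clears where 233 - 3p = 6p - 91, i.e. p* = 36 and q* = 125.
The floor of 56 is above the equilibrium price 36, so it binds.
At p = 56: qd = 233 - 3·56 = 65 and qs = 6·56 - 91 = 245.
Surplus = qs - qd = 180.
Government expenditure = surplus × support price = 180 × 56 = 10080.

10080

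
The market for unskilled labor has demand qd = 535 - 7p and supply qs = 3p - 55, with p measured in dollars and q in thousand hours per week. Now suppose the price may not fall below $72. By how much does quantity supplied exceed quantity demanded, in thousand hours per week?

Without the control the market clears where 535 - 7p = 3p - 55, i.e. p* = 59 and q* = 122.
Since 72 > 59, the floor is binding.
At p = 72: qd = 535 - 7·72 = 31 and qs = 3·72 - 55 = 161.
Surplus = qs - qd = 161 - 31 = 130.

130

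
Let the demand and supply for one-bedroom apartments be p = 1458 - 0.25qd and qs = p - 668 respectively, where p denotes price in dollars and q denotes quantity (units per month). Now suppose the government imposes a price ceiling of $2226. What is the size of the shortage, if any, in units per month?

0

Rearranging demand gives qd = 5832 - 4p. Equilibrium: 5832 - 4p = p - 668, so 6500 = 5p and p* = 1300, q* = 632.
The ceiling of 2226 is above the equilibrium price 1300, so it is not binding; the market clears at p* = 1300, q* = 632.
Since the control does not bind, there is no shortage.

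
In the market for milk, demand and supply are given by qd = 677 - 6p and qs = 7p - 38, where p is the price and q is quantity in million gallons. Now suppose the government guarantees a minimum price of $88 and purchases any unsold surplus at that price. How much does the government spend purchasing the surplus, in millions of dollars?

37752

Setting quantity demanded equal to quantity supplied, 677 - 6p = 7p - 38, gives p* = 55 and q* = 347.
The floor of 88 is above the equilibrium price 55, so it binds.
At p = 88: qd = 677 - 6·88 = 149 and qs = 7·88 - 38 = 578.
Surplus = qs - qd = 429.
Government expenditure = surplus × support price = 429 × 88 = 37752.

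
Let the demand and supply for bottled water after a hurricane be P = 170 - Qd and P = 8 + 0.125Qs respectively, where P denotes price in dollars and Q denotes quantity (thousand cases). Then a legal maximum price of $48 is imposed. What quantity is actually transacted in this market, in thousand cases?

Rearranging demand gives Qd = 170 - P; rearranging supply gives Qs = 8P - 64. In a free market, 170 - P = 8P - 64 gives the equilibrium P* = 26, Q* = 144.
Since 48 is above P* = 26, the ceiling does not bind and the free-market outcome prevails.

144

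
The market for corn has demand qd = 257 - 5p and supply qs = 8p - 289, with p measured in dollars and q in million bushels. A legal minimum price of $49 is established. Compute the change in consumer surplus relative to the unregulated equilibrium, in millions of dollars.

Without the control the market clears where 257 - 5p = 8p - 289, i.e. p* = 42 and q* = 47.
Because the floor (49) lies above the market-clearing price, it is binding.
At p = 49: qd = 257 - 5·49 = 12 and qs = 8·49 - 289 = 103.
Consumer surplus without the control is ½ · (51.4 - 42) · 47 = 220.9.
With the floor, consumers buy 12 units at 49, so CS = ½ · (51.4 - 49) · 12 = 14.4.
Change in consumer surplus = 14.4 - 220.9 = -206.5.

-206.5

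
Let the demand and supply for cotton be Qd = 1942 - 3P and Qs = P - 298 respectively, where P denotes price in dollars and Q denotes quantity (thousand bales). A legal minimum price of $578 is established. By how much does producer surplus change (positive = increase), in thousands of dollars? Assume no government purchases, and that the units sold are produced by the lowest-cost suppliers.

In a free market, 1942 - 3P = P - 298 gives the equilibrium P* = 560, Q* = 262.
Because the floor (578) lies above the market-clearing price, it is binding.
At P = 578: Qd = 1942 - 3·578 = 208 and Qs = 578 - 298 = 280.
Producer surplus without the control is ½ · (560 - 298) · 262 = 34322.
With the floor, 208 units are sold at 578. The supply price at Q = 208 is 506, so PS = ½ · [(578 - 298) + (578 - 506)] · 208 = 36608.
Change in producer surplus = 36608 - 34322 = 2286.

2286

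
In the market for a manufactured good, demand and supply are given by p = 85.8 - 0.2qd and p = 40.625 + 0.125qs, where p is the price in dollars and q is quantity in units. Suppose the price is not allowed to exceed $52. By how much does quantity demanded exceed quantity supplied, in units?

Rearranging demand gives qd = 429 - 5p; rearranging supply gives qs = 8p - 325. Setting quantity demanded equal to quantity supplied, 429 - 5p = 8p - 325, gives p* = 58 and q* = 139.
Because the ceiling (52) lies below the market-clearing price, it is binding.
At p = 52: qd = 429 - 5·52 = 169 and qs = 8·52 - 325 = 91.
Shortage = qd - qs = 169 - 91 = 78.

78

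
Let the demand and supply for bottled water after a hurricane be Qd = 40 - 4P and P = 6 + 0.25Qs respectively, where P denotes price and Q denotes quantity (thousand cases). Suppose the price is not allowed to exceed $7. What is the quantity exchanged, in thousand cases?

Rearranging supply gives Qs = 4P - 24. Equilibrium: 40 - 4P = 4P - 24, so 64 = 8P and P* = 8, Q* = 8.
Since 7 < 8, the ceiling is binding.
At P = 7: Qd = 40 - 4·7 = 12 and Qs = 4·7 - 24 = 4.
The quantity actually transacted is the short side, supply: 4.

4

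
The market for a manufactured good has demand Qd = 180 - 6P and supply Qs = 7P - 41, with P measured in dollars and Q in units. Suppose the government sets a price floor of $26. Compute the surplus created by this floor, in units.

117

Setting quantity demanded equal to quantity supplied, 180 - 6P = 7P - 41, gives P* = 17 and Q* = 78.
Since 26 > 17, the floor is binding.
At P = 26: Qd = 180 - 6·26 = 24 and Qs = 7·26 - 41 = 141.
Surplus = Qs - Qd = 141 - 24 = 117.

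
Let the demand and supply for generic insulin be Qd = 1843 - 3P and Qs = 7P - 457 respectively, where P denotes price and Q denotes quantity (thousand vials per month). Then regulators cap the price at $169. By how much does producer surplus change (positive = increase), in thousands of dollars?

Setting quantity demanded equal to quantity supplied, 1843 - 3P = 7P - 457, gives P* = 230 and Q* = 1153.
Because the ceiling (169) lies below the market-clearing price, it is binding.
At P = 169: Qd = 1843 - 3·169 = 1336 and Qs = 7·169 - 457 = 726.
Producer surplus without the control is ½ · (230 - 457/7) · 1153 = 1329409/14.
With the ceiling, producers sell 726 units at 169, so PS = ½ · (169 - 457/7) · 726 = 263538/7.
Change in producer surplus = 263538/7 - 1329409/14 = -57309.5.

-57309.5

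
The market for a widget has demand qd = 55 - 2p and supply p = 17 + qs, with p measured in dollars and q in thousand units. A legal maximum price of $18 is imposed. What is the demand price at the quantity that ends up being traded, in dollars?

27

Rearranging supply gives qs = p - 17. Setting quantity demanded equal to quantity supplied, 55 - 2p = p - 17, gives p* = 24 and q* = 7.
The ceiling of 18 is below the equilibrium price 24, so it binds.
At p = 18: qd = 55 - 2·18 = 19 and qs = 18 - 17 = 1.
Only 1 units reach the market. On the demand curve, the marginal buyer's willingness to pay at q = 1 is (55 - 1)/2 = 27.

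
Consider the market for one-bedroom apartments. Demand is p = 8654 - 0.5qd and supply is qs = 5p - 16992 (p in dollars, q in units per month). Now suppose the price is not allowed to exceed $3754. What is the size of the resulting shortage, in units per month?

Rearranging demand gives qd = 17308 - 2p. Without the control the market clears where 17308 - 2p = 5p - 16992, i.e. p* = 4900 and q* = 7508.
Because the ceiling (3754) lies below the market-clearing price, it is binding.
At p = 3754: qd = 17308 - 2·3754 = 9800 and qs = 5·3754 - 16992 = 1778.
Shortage = qd - qs = 9800 - 1778 = 8022.

8022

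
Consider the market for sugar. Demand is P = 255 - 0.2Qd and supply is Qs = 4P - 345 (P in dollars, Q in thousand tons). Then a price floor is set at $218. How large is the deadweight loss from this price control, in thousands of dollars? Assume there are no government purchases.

Rearranging demand gives Qd = 1275 - 5P. Without the control the market clears where 1275 - 5P = 4P - 345, i.e. P* = 180 and Q* = 375.
Since 218 > 180, the floor is binding.
At P = 218: Qd = 1275 - 5·218 = 185 and Qs = 4·218 - 345 = 527.
Quantity traded falls to 185. At Q = 185 the demand price is (1275 - 185)/5 = 218 and the supply price is (345 + 185)/4 = 132.5.
Deadweight loss = ½ · (218 - 132.5) · (375 - 185) = ½ · 85.5 · 190 = 8122.5.

8122.5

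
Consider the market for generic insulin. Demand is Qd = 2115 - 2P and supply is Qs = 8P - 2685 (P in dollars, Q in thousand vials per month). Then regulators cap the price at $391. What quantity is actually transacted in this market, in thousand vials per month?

Without the control the market clears where 2115 - 2P = 8P - 2685, i.e. P* = 480 and Q* = 1155.
The ceiling of 391 is below the equilibrium price 480, so it binds.
At P = 391: Qd = 2115 - 2·391 = 1333 and Qs = 8·391 - 2685 = 443.
The quantity actually transacted is the short side, supply: 443.

443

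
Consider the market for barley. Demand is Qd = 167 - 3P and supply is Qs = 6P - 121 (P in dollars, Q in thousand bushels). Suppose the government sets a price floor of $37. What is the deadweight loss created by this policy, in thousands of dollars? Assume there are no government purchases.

In a free market, 167 - 3P = 6P - 121 gives the equilibrium P* = 32, Q* = 71.
The floor of 37 is above the equilibrium price 32, so it binds.
At P = 37: Qd = 167 - 3·37 = 56 and Qs = 6·37 - 121 = 101.
Quantity traded falls to 56. At Q = 56 the demand price is (167 - 56)/3 = 37 and the supply price is (121 + 56)/6 = 29.5.
Deadweight loss = ½ · (37 - 29.5) · (71 - 56) = ½ · 7.5 · 15 = 56.25.

56.25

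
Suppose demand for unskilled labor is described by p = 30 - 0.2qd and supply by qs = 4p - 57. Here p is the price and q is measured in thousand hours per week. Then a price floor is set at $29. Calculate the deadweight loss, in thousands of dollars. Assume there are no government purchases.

202.5

Rearranging demand gives qd = 150 - 5p. Equilibrium: 150 - 5p = 4p - 57, so 207 = 9p and p* = 23, q* = 35.
The floor of 29 is above the equilibrium price 23, so it binds.
At p = 29: qd = 150 - 5·29 = 5 and qs = 4·29 - 57 = 59.
Quantity traded falls to 5. At q = 5 the demand price is (150 - 5)/5 = 29 and the supply price is (57 + 5)/4 = 15.5.
Deadweight loss = ½ · (29 - 15.5) · (35 - 5) = ½ · 13.5 · 30 = 202.5.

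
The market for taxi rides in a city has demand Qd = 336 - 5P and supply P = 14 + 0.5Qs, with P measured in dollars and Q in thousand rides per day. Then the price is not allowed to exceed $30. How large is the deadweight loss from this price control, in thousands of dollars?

677.6

Rearranging supply gives Qs = 2P - 28. Equilibrium: 336 - 5P = 2P - 28, so 364 = 7P and P* = 52, Q* = 76.
Since 30 < 52, the ceiling is binding.
At P = 30: Qd = 336 - 5·30 = 186 and Qs = 2·30 - 28 = 32.
Quantity traded falls to 32. At Q = 32 the demand price is (336 - 32)/5 = 60.8 and the supply price is (28 + 32)/2 = 30.
Deadweight loss = ½ · (60.8 - 30) · (76 - 32) = ½ · 30.8 · 44 = 677.6.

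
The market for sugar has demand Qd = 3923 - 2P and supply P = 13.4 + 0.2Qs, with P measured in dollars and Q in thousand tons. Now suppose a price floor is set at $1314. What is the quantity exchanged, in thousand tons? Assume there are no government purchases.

1295

Rearranging supply gives Qs = 5P - 67. In a free market, 3923 - 2P = 5P - 67 gives the equilibrium P* = 570, Q* = 2783.
Since 1314 > 570, the floor is binding.
At P = 1314: Qd = 3923 - 2·1314 = 1295 and Qs = 5·1314 - 67 = 6503.
The quantity actually transacted is the short side, demand: 1295.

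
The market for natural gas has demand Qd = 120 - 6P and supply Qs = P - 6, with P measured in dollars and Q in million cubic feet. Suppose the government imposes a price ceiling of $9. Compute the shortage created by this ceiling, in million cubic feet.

In a free market, 120 - 6P = P - 6 gives the equilibrium P* = 18, Q* = 12.
Because the ceiling (9) lies below the market-clearing price, it is binding.
At P = 9: Qd = 120 - 6·9 = 66 and Qs = 9 - 6 = 3.
Shortage = Qd - Qs = 66 - 3 = 63.

63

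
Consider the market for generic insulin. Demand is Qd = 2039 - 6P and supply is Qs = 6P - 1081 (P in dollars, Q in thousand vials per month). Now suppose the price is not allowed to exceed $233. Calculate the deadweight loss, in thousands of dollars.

4374

Without the control the market clears where 2039 - 6P = 6P - 1081, i.e. P* = 260 and Q* = 479.
Because the ceiling (233) lies below the market-clearing price, it is binding.
At P = 233: Qd = 2039 - 6·233 = 641 and Qs = 6·233 - 1081 = 317.
Quantity traded falls to 317. At Q = 317 the demand price is (2039 - 317)/6 = 287 and the supply price is (1081 + 317)/6 = 233.
Deadweight loss = ½ · (287 - 233) · (479 - 317) = ½ · 54 · 162 = 4374.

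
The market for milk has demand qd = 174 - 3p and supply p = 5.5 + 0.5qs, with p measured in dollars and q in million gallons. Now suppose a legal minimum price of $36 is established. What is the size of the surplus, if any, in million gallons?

0

Rearranging supply gives qs = 2p - 11. Setting quantity demanded equal to quantity supplied, 174 - 3p = 2p - 11, gives p* = 37 and q* = 63.
Since 36 is below p* = 37, the floor does not bind and the free-market outcome prevails.
Since the control does not bind, there is no surplus.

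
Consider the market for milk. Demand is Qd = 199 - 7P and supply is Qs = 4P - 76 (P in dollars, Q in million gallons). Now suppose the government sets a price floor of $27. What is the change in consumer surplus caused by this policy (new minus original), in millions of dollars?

Without the control the market clears where 199 - 7P = 4P - 76, i.e. P* = 25 and Q* = 24.
Since 27 > 25, the floor is binding.
At P = 27: Qd = 199 - 7·27 = 10 and Qs = 4·27 - 76 = 32.
Consumer surplus without the control is ½ · (199/7 - 25) · 24 = 288/7.
With the floor, consumers buy 10 units at 27, so CS = ½ · (199/7 - 27) · 10 = 50/7.
Change in consumer surplus = 50/7 - 288/7 = -34.

-34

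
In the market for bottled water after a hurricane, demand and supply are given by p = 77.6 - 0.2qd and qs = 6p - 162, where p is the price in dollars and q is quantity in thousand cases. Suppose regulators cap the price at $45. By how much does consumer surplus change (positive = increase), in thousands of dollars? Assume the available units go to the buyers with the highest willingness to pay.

450

Rearranging demand gives qd = 388 - 5p. Without the control the market clears where 388 - 5p = 6p - 162, i.e. p* = 50 and q* = 138.
The ceiling of 45 is below the equilibrium price 50, so it binds.
At p = 45: qd = 388 - 5·45 = 163 and qs = 6·45 - 162 = 108.
Consumer surplus without the control is ½ · (77.6 - 50) · 138 = 1904.4.
With the ceiling, 108 units are sold at 45 (assume they go to the highest-value buyers). The demand price at q = 108 is 56, so CS = ½ · [(77.6 - 45) + (56 - 45)] · 108 = 2354.4.
Change in consumer surplus = 2354.4 - 1904.4 = 450.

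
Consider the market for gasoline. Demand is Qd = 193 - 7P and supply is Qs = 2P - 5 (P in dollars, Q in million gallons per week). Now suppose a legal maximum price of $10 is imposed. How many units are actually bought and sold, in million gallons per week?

15

Without the control the market clears where 193 - 7P = 2P - 5, i.e. P* = 22 and Q* = 39.
The ceiling of 10 is below the equilibrium price 22, so it binds.
At P = 10: Qd = 193 - 7·10 = 123 and Qs = 2·10 - 5 = 15.
The quantity actually transacted is the short side, supply: 15.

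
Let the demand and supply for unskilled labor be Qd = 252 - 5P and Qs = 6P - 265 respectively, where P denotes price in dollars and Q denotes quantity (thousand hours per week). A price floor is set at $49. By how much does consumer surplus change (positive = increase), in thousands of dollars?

Equilibrium: 252 - 5P = 6P - 265, so 517 = 11P and P* = 47, Q* = 17.
The floor of 49 is above the equilibrium price 47, so it binds.
At P = 49: Qd = 252 - 5·49 = 7 and Qs = 6·49 - 265 = 29.
Consumer surplus without the control is ½ · (50.4 - 47) · 17 = 28.9.
With the floor, consumers buy 7 units at 49, so CS = ½ · (50.4 - 49) · 7 = 4.9.
Change in consumer surplus = 4.9 - 28.9 = -24.

-24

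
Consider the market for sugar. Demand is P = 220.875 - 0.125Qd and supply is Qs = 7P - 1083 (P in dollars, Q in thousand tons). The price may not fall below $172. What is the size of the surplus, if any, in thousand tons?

Rearranging demand gives Qd = 1767 - 8P. Without the control the market clears where 1767 - 8P = 7P - 1083, i.e. P* = 190 and Q* = 247.
The floor of 172 is below the equilibrium price 190, so it is not binding; the market clears at P* = 190, Q* = 247.
Since the control does not bind, there is no surplus.

0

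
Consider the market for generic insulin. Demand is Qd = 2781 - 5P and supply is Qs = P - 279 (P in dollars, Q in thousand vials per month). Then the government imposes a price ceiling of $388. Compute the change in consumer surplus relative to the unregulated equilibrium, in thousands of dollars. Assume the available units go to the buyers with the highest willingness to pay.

11809.6

In a free market, 2781 - 5P = P - 279 gives the equilibrium P* = 510, Q* = 231.
The ceiling of 388 is below the equilibrium price 510, so it binds.
At P = 388: Qd = 2781 - 5·388 = 841 and Qs = 388 - 279 = 109.
Consumer surplus without the control is ½ · (556.2 - 510) · 231 = 5336.1.
With the ceiling, 109 units are sold at 388 (assume they go to the highest-value buyers). The demand price at Q = 109 is 534.4, so CS = ½ · [(556.2 - 388) + (534.4 - 388)] · 109 = 17145.7.
Change in consumer surplus = 17145.7 - 5336.1 = 11809.6.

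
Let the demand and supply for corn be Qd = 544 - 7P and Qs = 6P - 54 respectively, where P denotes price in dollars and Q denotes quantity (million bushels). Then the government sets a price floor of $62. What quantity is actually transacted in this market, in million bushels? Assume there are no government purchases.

Setting quantity demanded equal to quantity supplied, 544 - 7P = 6P - 54, gives P* = 46 and Q* = 222.
Because the floor (62) lies above the market-clearing price, it is binding.
At P = 62: Qd = 544 - 7·62 = 110 and Qs = 6·62 - 54 = 318.
The quantity actually transacted is the short side, demand: 110.

110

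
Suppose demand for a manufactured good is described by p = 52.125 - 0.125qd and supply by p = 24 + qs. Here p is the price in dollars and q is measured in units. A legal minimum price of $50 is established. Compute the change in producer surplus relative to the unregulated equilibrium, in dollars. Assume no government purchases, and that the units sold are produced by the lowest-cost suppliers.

Rearranging demand gives qd = 417 - 8p; rearranging supply gives qs = p - 24. Setting quantity demanded equal to quantity supplied, 417 - 8p = p - 24, gives p* = 49 and q* = 25.
Because the floor (50) lies above the market-clearing price, it is binding.
At p = 50: qd = 417 - 8·50 = 17 and qs = 50 - 24 = 26.
Producer surplus without the control is ½ · (49 - 24) · 25 = 312.5.
With the floor, 17 units are sold at 50. The supply price at q = 17 is 41, so PS = ½ · [(50 - 24) + (50 - 41)] · 17 = 297.5.
Change in producer surplus = 297.5 - 312.5 = -15.

-15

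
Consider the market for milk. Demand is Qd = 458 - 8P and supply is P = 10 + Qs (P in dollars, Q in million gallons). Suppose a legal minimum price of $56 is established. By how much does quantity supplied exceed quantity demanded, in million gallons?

Rearranging supply gives Qs = P - 10. Setting quantity demanded equal to quantity supplied, 458 - 8P = P - 10, gives P* = 52 and Q* = 42.
Because the floor (56) lies above the market-clearing price, it is binding.
At P = 56: Qd = 458 - 8·56 = 10 and Qs = 56 - 10 = 46.
Surplus = Qs - Qd = 46 - 10 = 36.

36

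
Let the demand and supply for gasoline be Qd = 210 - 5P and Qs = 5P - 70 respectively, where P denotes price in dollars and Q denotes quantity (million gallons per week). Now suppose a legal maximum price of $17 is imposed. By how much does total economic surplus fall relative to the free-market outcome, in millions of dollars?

605

Equilibrium: 210 - 5P = 5P - 70, so 280 = 10P and P* = 28, Q* = 70.
Because the ceiling (17) lies below the market-clearing price, it is binding.
At P = 17: Qd = 210 - 5·17 = 125 and Qs = 5·17 - 70 = 15.
Quantity traded falls to 15. At Q = 15 the demand price is (210 - 15)/5 = 39 and the supply price is (70 + 15)/5 = 17.
Deadweight loss = ½ · (39 - 17) · (70 - 15) = ½ · 22 · 55 = 605.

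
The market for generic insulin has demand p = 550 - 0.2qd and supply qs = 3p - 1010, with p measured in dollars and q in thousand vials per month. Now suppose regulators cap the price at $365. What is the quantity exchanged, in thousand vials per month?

Rearranging demand gives qd = 2750 - 5p. Equilibrium: 2750 - 5p = 3p - 1010, so 3760 = 8p and p* = 470, q* = 400.
Because the ceiling (365) lies below the market-clearing price, it is binding.
At p = 365: qd = 2750 - 5·365 = 925 and qs = 3·365 - 1010 = 85.
The quantity actually transacted is the short side, supply: 85.

85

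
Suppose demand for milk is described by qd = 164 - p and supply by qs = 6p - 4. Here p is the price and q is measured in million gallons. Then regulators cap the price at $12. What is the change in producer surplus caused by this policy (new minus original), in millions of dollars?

-1248

Setting quantity demanded equal to quantity supplied, 164 - p = 6p - 4, gives p* = 24 and q* = 140.
Since 12 < 24, the ceiling is binding.
At p = 12: qd = 164 - 12 = 152 and qs = 6·12 - 4 = 68.
Producer surplus without the control is ½ · (24 - 2/3) · 140 = 4900/3.
With the ceiling, producers sell 68 units at 12, so PS = ½ · (12 - 2/3) · 68 = 1156/3.
Change in producer surplus = 1156/3 - 4900/3 = -1248.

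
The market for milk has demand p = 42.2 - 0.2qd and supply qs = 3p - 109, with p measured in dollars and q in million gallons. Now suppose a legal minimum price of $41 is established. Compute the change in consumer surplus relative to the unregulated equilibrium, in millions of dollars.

-8.5

Rearranging demand gives qd = 211 - 5p. Equilibrium: 211 - 5p = 3p - 109, so 320 = 8p and p* = 40, q* = 11.
Since 41 > 40, the floor is binding.
At p = 41: qd = 211 - 5·41 = 6 and qs = 3·41 - 109 = 14.
Consumer surplus without the control is ½ · (42.2 - 40) · 11 = 12.1.
With the floor, consumers buy 6 units at 41, so CS = ½ · (42.2 - 41) · 6 = 3.6.
Change in consumer surplus = 3.6 - 12.1 = -8.5.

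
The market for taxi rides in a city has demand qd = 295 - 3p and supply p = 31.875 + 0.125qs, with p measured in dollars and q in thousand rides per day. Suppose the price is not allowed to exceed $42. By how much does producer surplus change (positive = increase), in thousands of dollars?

Rearranging supply gives qs = 8p - 255. Equilibrium: 295 - 3p = 8p - 255, so 550 = 11p and p* = 50, q* = 145.
Since 42 < 50, the ceiling is binding.
At p = 42: qd = 295 - 3·42 = 169 and qs = 8·42 - 255 = 81.
Producer surplus without the control is ½ · (50 - 31.875) · 145 = 1314.0625.
With the ceiling, producers sell 81 units at 42, so PS = ½ · (42 - 31.875) · 81 = 410.0625.
Change in producer surplus = 410.0625 - 1314.0625 = -904.

-904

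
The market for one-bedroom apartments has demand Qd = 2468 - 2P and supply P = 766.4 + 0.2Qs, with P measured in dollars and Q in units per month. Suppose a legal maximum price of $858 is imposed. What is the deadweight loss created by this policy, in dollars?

Rearranging supply gives Qs = 5P - 3832. Equilibrium: 2468 - 2P = 5P - 3832, so 6300 = 7P and P* = 900, Q* = 668.
Because the ceiling (858) lies below the market-clearing price, it is binding.
At P = 858: Qd = 2468 - 2·858 = 752 and Qs = 5·858 - 3832 = 458.
Quantity traded falls to 458. At Q = 458 the demand price is (2468 - 458)/2 = 1005 and the supply price is (3832 + 458)/5 = 858.
Deadweight loss = ½ · (1005 - 858) · (668 - 458) = ½ · 147 · 210 = 15435.

15435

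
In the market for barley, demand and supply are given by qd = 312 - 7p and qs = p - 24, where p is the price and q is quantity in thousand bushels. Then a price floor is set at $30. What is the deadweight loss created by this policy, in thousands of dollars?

Equilibrium: 312 - 7p = p - 24, so 336 = 8p and p* = 42, q* = 18.
Since 30 is below p* = 42, the floor does not bind and the free-market outcome prevails.
Since the control does not bind, no trades are prevented and deadweight loss is zero.

0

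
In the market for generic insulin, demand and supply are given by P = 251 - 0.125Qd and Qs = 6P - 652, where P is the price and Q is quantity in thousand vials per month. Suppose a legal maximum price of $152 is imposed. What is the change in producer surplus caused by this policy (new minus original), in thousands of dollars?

-14212

Rearranging demand gives Qd = 2008 - 8P. Without the control the market clears where 2008 - 8P = 6P - 652, i.e. P* = 190 and Q* = 488.
The ceiling of 152 is below the equilibrium price 190, so it binds.
At P = 152: Qd = 2008 - 8·152 = 792 and Qs = 6·152 - 652 = 260.
Producer surplus without the control is ½ · (190 - 326/3) · 488 = 59536/3.
With the ceiling, producers sell 260 units at 152, so PS = ½ · (152 - 326/3) · 260 = 16900/3.
Change in producer surplus = 16900/3 - 59536/3 = -14212.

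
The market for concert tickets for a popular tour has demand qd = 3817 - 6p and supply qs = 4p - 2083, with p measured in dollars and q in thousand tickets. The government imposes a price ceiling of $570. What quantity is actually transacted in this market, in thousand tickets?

Without the control the market clears where 3817 - 6p = 4p - 2083, i.e. p* = 590 and q* = 277.
Because the ceiling (570) lies below the market-clearing price, it is binding.
At p = 570: qd = 3817 - 6·570 = 397 and qs = 4·570 - 2083 = 197.
The quantity actually transacted is the short side, supply: 197.

197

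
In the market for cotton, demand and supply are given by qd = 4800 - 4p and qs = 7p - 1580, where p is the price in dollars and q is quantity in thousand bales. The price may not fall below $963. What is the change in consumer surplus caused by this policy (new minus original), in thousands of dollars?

In a free market, 4800 - 4p = 7p - 1580 gives the equilibrium p* = 580, q* = 2480.
Because the floor (963) lies above the market-clearing price, it is binding.
At p = 963: qd = 4800 - 4·963 = 948 and qs = 7·963 - 1580 = 5161.
Consumer surplus without the control is ½ · (1200 - 580) · 2480 = 768800.
With the floor, consumers buy 948 units at 963, so CS = ½ · (1200 - 963) · 948 = 112338.
Change in consumer surplus = 112338 - 768800 = -656462.

-656462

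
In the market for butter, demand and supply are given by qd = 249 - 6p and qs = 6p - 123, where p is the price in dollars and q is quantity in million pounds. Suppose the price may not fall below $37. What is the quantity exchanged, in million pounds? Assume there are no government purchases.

Equilibrium: 249 - 6p = 6p - 123, so 372 = 12p and p* = 31, q* = 63.
The floor of 37 is above the equilibrium price 31, so it binds.
At p = 37: qd = 249 - 6·37 = 27 and qs = 6·37 - 123 = 99.
The quantity actually transacted is the short side, demand: 27.

27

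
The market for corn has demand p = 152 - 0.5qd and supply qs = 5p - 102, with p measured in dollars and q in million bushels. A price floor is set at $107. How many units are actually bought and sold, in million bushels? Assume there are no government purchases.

90

Rearranging demand gives qd = 304 - 2p. Without the control the market clears where 304 - 2p = 5p - 102, i.e. p* = 58 and q* = 188.
Because the floor (107) lies above the market-clearing price, it is binding.
At p = 107: qd = 304 - 2·107 = 90 and qs = 5·107 - 102 = 433.
The quantity actually transacted is the short side, demand: 90.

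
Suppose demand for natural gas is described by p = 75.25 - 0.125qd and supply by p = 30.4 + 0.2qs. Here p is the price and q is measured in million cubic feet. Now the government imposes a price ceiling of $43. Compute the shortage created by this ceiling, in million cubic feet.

Rearranging demand gives qd = 602 - 8p; rearranging supply gives qs = 5p - 152. Setting quantity demanded equal to quantity supplied, 602 - 8p = 5p - 152, gives p* = 58 and q* = 138.
The ceiling of 43 is below the equilibrium price 58, so it binds.
At p = 43: qd = 602 - 8·43 = 258 and qs = 5·43 - 152 = 63.
Shortage = qd - qs = 258 - 63 = 195.

195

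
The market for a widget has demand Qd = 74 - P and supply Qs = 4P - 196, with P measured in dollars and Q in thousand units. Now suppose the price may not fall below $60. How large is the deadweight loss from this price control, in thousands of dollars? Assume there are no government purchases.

In a free market, 74 - P = 4P - 196 gives the equilibrium P* = 54, Q* = 20.
Because the floor (60) lies above the market-clearing price, it is binding.
At P = 60: Qd = 74 - 60 = 14 and Qs = 4·60 - 196 = 44.
Quantity traded falls to 14. At Q = 14 the demand price is 74 - 14 = 60 and the supply price is (196 + 14)/4 = 52.5.
Deadweight loss = ½ · (60 - 52.5) · (20 - 14) = ½ · 7.5 · 6 = 22.5.

22.5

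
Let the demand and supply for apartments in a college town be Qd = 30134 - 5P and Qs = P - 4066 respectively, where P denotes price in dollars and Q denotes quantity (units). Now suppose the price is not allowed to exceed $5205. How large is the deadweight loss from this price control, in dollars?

147015

Without the control the market clears where 30134 - 5P = P - 4066, i.e. P* = 5700 and Q* = 1634.
Since 5205 < 5700, the ceiling is binding.
At P = 5205: Qd = 30134 - 5·5205 = 4109 and Qs = 5205 - 4066 = 1139.
Quantity traded falls to 1139. At Q = 1139 the demand price is (30134 - 1139)/5 = 5799 and the supply price is 4066 + 1139 = 5205.
Deadweight loss = ½ · (5799 - 5205) · (1634 - 1139) = ½ · 594 · 495 = 147015.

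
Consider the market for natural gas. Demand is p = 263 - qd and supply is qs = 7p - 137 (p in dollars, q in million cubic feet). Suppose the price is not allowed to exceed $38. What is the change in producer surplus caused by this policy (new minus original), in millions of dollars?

Rearranging demand gives qd = 263 - p. Equilibrium: 263 - p = 7p - 137, so 400 = 8p and p* = 50, q* = 213.
Since 38 < 50, the ceiling is binding.
At p = 38: qd = 263 - 38 = 225 and qs = 7·38 - 137 = 129.
Producer surplus without the control is ½ · (50 - 137/7) · 213 = 45369/14.
With the ceiling, producers sell 129 units at 38, so PS = ½ · (38 - 137/7) · 129 = 16641/14.
Change in producer surplus = 16641/14 - 45369/14 = -2052.

-2052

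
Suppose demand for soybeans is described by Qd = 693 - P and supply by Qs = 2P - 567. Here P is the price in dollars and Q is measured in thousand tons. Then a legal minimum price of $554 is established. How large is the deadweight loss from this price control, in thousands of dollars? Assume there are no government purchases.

Without the control the market clears where 693 - P = 2P - 567, i.e. P* = 420 and Q* = 273.
Because the floor (554) lies above the market-clearing price, it is binding.
At P = 554: Qd = 693 - 554 = 139 and Qs = 2·554 - 567 = 541.
Quantity traded falls to 139. At Q = 139 the demand price is 693 - 139 = 554 and the supply price is (567 + 139)/2 = 353.
Deadweight loss = ½ · (554 - 353) · (273 - 139) = ½ · 201 · 134 = 13467.

13467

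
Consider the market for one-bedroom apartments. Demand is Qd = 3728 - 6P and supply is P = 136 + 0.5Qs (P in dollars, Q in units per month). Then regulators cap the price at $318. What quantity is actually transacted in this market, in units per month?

Rearranging supply gives Qs = 2P - 272. Setting quantity demanded equal to quantity supplied, 3728 - 6P = 2P - 272, gives P* = 500 and Q* = 728.
The ceiling of 318 is below the equilibrium price 500, so it binds.
At P = 318: Qd = 3728 - 6·318 = 1820 and Qs = 2·318 - 272 = 364.
The quantity actually transacted is the short side, supply: 364.

364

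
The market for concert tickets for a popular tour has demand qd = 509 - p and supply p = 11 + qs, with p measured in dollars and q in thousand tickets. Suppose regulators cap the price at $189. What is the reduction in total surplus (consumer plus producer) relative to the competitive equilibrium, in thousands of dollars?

5041

Rearranging supply gives qs = p - 11. Setting quantity demanded equal to quantity supplied, 509 - p = p - 11, gives p* = 260 and q* = 249.
The ceiling of 189 is below the equilibrium price 260, so it binds.
At p = 189: qd = 509 - 189 = 320 and qs = 189 - 11 = 178.
Quantity traded falls to 178. At q = 178 the demand price is 509 - 178 = 331 and the supply price is 11 + 178 = 189.
Deadweight loss = ½ · (331 - 189) · (249 - 178) = ½ · 142 · 71 = 5041.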